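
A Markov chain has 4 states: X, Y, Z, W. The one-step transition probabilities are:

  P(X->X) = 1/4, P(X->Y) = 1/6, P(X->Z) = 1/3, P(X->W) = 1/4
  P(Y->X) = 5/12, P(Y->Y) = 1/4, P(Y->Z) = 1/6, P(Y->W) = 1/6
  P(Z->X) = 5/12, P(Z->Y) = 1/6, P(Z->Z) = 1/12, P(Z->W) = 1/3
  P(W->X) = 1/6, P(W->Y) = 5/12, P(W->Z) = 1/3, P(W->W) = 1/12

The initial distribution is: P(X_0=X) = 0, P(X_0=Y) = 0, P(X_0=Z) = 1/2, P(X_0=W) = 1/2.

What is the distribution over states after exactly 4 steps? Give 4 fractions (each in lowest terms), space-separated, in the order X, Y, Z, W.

Answer: 12901/41472 9961/41472 9739/41472 2957/13824

Derivation:
Propagating the distribution step by step (d_{t+1} = d_t * P):
d_0 = (X=0, Y=0, Z=1/2, W=1/2)
  d_1[X] = 0*1/4 + 0*5/12 + 1/2*5/12 + 1/2*1/6 = 7/24
  d_1[Y] = 0*1/6 + 0*1/4 + 1/2*1/6 + 1/2*5/12 = 7/24
  d_1[Z] = 0*1/3 + 0*1/6 + 1/2*1/12 + 1/2*1/3 = 5/24
  d_1[W] = 0*1/4 + 0*1/6 + 1/2*1/3 + 1/2*1/12 = 5/24
d_1 = (X=7/24, Y=7/24, Z=5/24, W=5/24)
  d_2[X] = 7/24*1/4 + 7/24*5/12 + 5/24*5/12 + 5/24*1/6 = 91/288
  d_2[Y] = 7/24*1/6 + 7/24*1/4 + 5/24*1/6 + 5/24*5/12 = 35/144
  d_2[Z] = 7/24*1/3 + 7/24*1/6 + 5/24*1/12 + 5/24*1/3 = 67/288
  d_2[W] = 7/24*1/4 + 7/24*1/6 + 5/24*1/3 + 5/24*1/12 = 5/24
d_2 = (X=91/288, Y=35/144, Z=67/288, W=5/24)
  d_3[X] = 91/288*1/4 + 35/144*5/12 + 67/288*5/12 + 5/24*1/6 = 539/1728
  d_3[Y] = 91/288*1/6 + 35/144*1/4 + 67/288*1/6 + 5/24*5/12 = 413/1728
  d_3[Z] = 91/288*1/3 + 35/144*1/6 + 67/288*1/12 + 5/24*1/3 = 811/3456
  d_3[W] = 91/288*1/4 + 35/144*1/6 + 67/288*1/3 + 5/24*1/12 = 247/1152
d_3 = (X=539/1728, Y=413/1728, Z=811/3456, W=247/1152)
  d_4[X] = 539/1728*1/4 + 413/1728*5/12 + 811/3456*5/12 + 247/1152*1/6 = 12901/41472
  d_4[Y] = 539/1728*1/6 + 413/1728*1/4 + 811/3456*1/6 + 247/1152*5/12 = 9961/41472
  d_4[Z] = 539/1728*1/3 + 413/1728*1/6 + 811/3456*1/12 + 247/1152*1/3 = 9739/41472
  d_4[W] = 539/1728*1/4 + 413/1728*1/6 + 811/3456*1/3 + 247/1152*1/12 = 2957/13824
d_4 = (X=12901/41472, Y=9961/41472, Z=9739/41472, W=2957/13824)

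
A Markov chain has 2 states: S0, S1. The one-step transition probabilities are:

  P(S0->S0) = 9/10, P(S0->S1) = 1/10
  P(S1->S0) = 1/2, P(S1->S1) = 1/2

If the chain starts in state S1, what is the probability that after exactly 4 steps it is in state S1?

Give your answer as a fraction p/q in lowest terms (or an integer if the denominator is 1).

Computing P^4 by repeated multiplication:
P^1 =
  S0: [9/10, 1/10]
  S1: [1/2, 1/2]
P^2 =
  S0: [43/50, 7/50]
  S1: [7/10, 3/10]
P^3 =
  S0: [211/250, 39/250]
  S1: [39/50, 11/50]
P^4 =
  S0: [1047/1250, 203/1250]
  S1: [203/250, 47/250]

(P^4)[S1 -> S1] = 47/250

Answer: 47/250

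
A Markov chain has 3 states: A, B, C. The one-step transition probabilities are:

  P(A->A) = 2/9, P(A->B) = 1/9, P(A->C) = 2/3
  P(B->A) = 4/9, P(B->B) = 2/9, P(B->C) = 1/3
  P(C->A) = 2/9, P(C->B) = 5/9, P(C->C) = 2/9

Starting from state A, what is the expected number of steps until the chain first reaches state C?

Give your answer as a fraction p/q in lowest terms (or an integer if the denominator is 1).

Answer: 8/5

Derivation:
Let h_i = expected steps to first reach C from state i.
Boundary: h_C = 0.
First-step equations for the other states:
  h_A = 1 + 2/9*h_A + 1/9*h_B + 2/3*h_C
  h_B = 1 + 4/9*h_A + 2/9*h_B + 1/3*h_C

Substituting h_C = 0 and rearranging gives the linear system (I - Q) h = 1:
  [7/9, -1/9] . (h_A, h_B) = 1
  [-4/9, 7/9] . (h_A, h_B) = 1

Solving yields:
  h_A = 8/5
  h_B = 11/5

Starting state is A, so the expected hitting time is h_A = 8/5.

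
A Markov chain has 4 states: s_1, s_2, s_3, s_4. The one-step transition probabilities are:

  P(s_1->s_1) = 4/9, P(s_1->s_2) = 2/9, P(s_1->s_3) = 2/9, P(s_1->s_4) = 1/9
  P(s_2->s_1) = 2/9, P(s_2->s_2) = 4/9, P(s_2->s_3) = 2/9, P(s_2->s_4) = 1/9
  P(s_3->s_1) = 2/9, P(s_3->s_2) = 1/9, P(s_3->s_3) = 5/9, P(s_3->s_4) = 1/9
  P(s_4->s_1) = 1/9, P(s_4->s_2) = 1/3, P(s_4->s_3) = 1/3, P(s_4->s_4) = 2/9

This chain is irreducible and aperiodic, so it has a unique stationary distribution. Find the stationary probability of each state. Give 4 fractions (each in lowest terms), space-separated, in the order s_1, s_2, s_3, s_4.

The stationary distribution satisfies pi = pi * P, i.e.:
  pi_s_1 = 4/9*pi_s_1 + 2/9*pi_s_2 + 2/9*pi_s_3 + 1/9*pi_s_4
  pi_s_2 = 2/9*pi_s_1 + 4/9*pi_s_2 + 1/9*pi_s_3 + 1/3*pi_s_4
  pi_s_3 = 2/9*pi_s_1 + 2/9*pi_s_2 + 5/9*pi_s_3 + 1/3*pi_s_4
  pi_s_4 = 1/9*pi_s_1 + 1/9*pi_s_2 + 1/9*pi_s_3 + 2/9*pi_s_4
with normalization: pi_s_1 + pi_s_2 + pi_s_3 + pi_s_4 = 1.

Using the first 3 balance equations plus normalization, the linear system A*pi = b is:
  [-5/9, 2/9, 2/9, 1/9] . pi = 0
  [2/9, -5/9, 1/9, 1/3] . pi = 0
  [2/9, 2/9, -4/9, 1/3] . pi = 0
  [1, 1, 1, 1] . pi = 1

Solving yields:
  pi_s_1 = 15/56
  pi_s_2 = 85/336
  pi_s_3 = 17/48
  pi_s_4 = 1/8

Verification (pi * P):
  15/56*4/9 + 85/336*2/9 + 17/48*2/9 + 1/8*1/9 = 15/56 = pi_s_1  (ok)
  15/56*2/9 + 85/336*4/9 + 17/48*1/9 + 1/8*1/3 = 85/336 = pi_s_2  (ok)
  15/56*2/9 + 85/336*2/9 + 17/48*5/9 + 1/8*1/3 = 17/48 = pi_s_3  (ok)
  15/56*1/9 + 85/336*1/9 + 17/48*1/9 + 1/8*2/9 = 1/8 = pi_s_4  (ok)

Answer: 15/56 85/336 17/48 1/8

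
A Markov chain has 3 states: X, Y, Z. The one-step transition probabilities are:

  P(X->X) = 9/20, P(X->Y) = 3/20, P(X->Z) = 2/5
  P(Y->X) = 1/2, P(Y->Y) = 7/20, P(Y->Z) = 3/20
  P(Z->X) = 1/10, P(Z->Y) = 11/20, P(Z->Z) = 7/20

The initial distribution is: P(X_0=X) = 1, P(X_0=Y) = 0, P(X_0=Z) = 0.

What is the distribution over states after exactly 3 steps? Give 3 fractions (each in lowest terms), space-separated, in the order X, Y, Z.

Propagating the distribution step by step (d_{t+1} = d_t * P):
d_0 = (X=1, Y=0, Z=0)
  d_1[X] = 1*9/20 + 0*1/2 + 0*1/10 = 9/20
  d_1[Y] = 1*3/20 + 0*7/20 + 0*11/20 = 3/20
  d_1[Z] = 1*2/5 + 0*3/20 + 0*7/20 = 2/5
d_1 = (X=9/20, Y=3/20, Z=2/5)
  d_2[X] = 9/20*9/20 + 3/20*1/2 + 2/5*1/10 = 127/400
  d_2[Y] = 9/20*3/20 + 3/20*7/20 + 2/5*11/20 = 17/50
  d_2[Z] = 9/20*2/5 + 3/20*3/20 + 2/5*7/20 = 137/400
d_2 = (X=127/400, Y=17/50, Z=137/400)
  d_3[X] = 127/400*9/20 + 17/50*1/2 + 137/400*1/10 = 2777/8000
  d_3[Y] = 127/400*3/20 + 17/50*7/20 + 137/400*11/20 = 71/200
  d_3[Z] = 127/400*2/5 + 17/50*3/20 + 137/400*7/20 = 2383/8000
d_3 = (X=2777/8000, Y=71/200, Z=2383/8000)

Answer: 2777/8000 71/200 2383/8000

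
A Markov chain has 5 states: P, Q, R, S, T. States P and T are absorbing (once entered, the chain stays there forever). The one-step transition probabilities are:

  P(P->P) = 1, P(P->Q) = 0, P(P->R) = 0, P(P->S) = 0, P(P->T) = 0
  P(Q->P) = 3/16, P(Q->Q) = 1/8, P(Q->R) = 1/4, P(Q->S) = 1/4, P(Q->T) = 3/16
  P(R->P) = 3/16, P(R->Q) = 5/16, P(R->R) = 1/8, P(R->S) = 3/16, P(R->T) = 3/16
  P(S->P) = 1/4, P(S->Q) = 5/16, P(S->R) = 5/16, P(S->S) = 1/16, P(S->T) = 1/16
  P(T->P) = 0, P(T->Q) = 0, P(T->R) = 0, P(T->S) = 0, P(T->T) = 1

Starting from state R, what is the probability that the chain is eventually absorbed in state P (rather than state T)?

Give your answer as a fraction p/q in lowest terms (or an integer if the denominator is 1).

Answer: 544/995

Derivation:
Let a_i = P(absorbed in P | start in state i).
Boundary conditions: a_P = 1, a_T = 0.
For each transient state i, a_i = sum_j P(i->j) * a_j:
  a_Q = 3/16*a_P + 1/8*a_Q + 1/4*a_R + 1/4*a_S + 3/16*a_T
  a_R = 3/16*a_P + 5/16*a_Q + 1/8*a_R + 3/16*a_S + 3/16*a_T
  a_S = 1/4*a_P + 5/16*a_Q + 5/16*a_R + 1/16*a_S + 1/16*a_T

Substituting a_P = 1 and a_T = 0, rearrange to (I - Q) a = r where r[i] = P(i -> P):
  [7/8, -1/4, -1/4] . (a_Q, a_R, a_S) = 3/16
  [-5/16, 7/8, -3/16] . (a_Q, a_R, a_S) = 3/16
  [-5/16, -5/16, 15/16] . (a_Q, a_R, a_S) = 1/4

Solving yields:
  a_Q = 1097/1990
  a_R = 544/995
  a_S = 1259/1990

Starting state is R, so the absorption probability is a_R = 544/995.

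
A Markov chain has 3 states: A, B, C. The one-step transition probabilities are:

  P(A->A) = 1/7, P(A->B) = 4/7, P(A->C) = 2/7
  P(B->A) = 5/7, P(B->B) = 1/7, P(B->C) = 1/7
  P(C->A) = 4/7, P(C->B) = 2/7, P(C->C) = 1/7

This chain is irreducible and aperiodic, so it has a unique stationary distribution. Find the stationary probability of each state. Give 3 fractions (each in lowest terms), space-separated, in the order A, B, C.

Answer: 17/39 14/39 8/39

Derivation:
The stationary distribution satisfies pi = pi * P, i.e.:
  pi_A = 1/7*pi_A + 5/7*pi_B + 4/7*pi_C
  pi_B = 4/7*pi_A + 1/7*pi_B + 2/7*pi_C
  pi_C = 2/7*pi_A + 1/7*pi_B + 1/7*pi_C
with normalization: pi_A + pi_B + pi_C = 1.

Using the first 2 balance equations plus normalization, the linear system A*pi = b is:
  [-6/7, 5/7, 4/7] . pi = 0
  [4/7, -6/7, 2/7] . pi = 0
  [1, 1, 1] . pi = 1

Solving yields:
  pi_A = 17/39
  pi_B = 14/39
  pi_C = 8/39

Verification (pi * P):
  17/39*1/7 + 14/39*5/7 + 8/39*4/7 = 17/39 = pi_A  (ok)
  17/39*4/7 + 14/39*1/7 + 8/39*2/7 = 14/39 = pi_B  (ok)
  17/39*2/7 + 14/39*1/7 + 8/39*1/7 = 8/39 = pi_C  (ok)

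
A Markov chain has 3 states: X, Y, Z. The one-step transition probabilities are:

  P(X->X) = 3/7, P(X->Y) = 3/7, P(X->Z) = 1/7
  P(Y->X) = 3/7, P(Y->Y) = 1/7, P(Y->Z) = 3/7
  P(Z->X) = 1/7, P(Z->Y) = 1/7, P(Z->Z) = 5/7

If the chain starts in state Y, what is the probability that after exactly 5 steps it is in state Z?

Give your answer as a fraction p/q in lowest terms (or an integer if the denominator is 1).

Answer: 8055/16807

Derivation:
Computing P^5 by repeated multiplication:
P^1 =
  X: [3/7, 3/7, 1/7]
  Y: [3/7, 1/7, 3/7]
  Z: [1/7, 1/7, 5/7]
P^2 =
  X: [19/49, 13/49, 17/49]
  Y: [15/49, 13/49, 3/7]
  Z: [11/49, 9/49, 29/49]
P^3 =
  X: [113/343, 87/343, 143/343]
  Y: [15/49, 79/343, 159/343]
  Z: [89/343, 71/343, 183/343]
P^4 =
  X: [743/2401, 569/2401, 1089/2401]
  Y: [711/2401, 79/343, 1137/2401]
  Z: [663/2401, 521/2401, 1217/2401]
P^5 =
  X: [5025/16807, 3887/16807, 7895/16807]
  Y: [4929/16807, 3823/16807, 8055/16807]
  Z: [4769/16807, 3727/16807, 8311/16807]

(P^5)[Y -> Z] = 8055/16807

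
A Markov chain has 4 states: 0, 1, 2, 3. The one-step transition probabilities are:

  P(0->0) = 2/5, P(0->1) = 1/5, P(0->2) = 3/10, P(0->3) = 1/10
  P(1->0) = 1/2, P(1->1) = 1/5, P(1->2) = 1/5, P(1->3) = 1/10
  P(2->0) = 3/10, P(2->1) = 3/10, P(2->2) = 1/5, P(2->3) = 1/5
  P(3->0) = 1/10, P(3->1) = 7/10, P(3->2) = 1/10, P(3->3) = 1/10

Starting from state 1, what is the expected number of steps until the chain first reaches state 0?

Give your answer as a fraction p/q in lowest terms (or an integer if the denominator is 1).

Answer: 1010/419

Derivation:
Let h_i = expected steps to first reach 0 from state i.
Boundary: h_0 = 0.
First-step equations for the other states:
  h_1 = 1 + 1/2*h_0 + 1/5*h_1 + 1/5*h_2 + 1/10*h_3
  h_2 = 1 + 3/10*h_0 + 3/10*h_1 + 1/5*h_2 + 1/5*h_3
  h_3 = 1 + 1/10*h_0 + 7/10*h_1 + 1/10*h_2 + 1/10*h_3

Substituting h_0 = 0 and rearranging gives the linear system (I - Q) h = 1:
  [4/5, -1/5, -1/10] . (h_1, h_2, h_3) = 1
  [-3/10, 4/5, -1/5] . (h_1, h_2, h_3) = 1
  [-7/10, -1/10, 9/10] . (h_1, h_2, h_3) = 1

Solving yields:
  h_1 = 1010/419
  h_2 = 1250/419
  h_3 = 1390/419

Starting state is 1, so the expected hitting time is h_1 = 1010/419.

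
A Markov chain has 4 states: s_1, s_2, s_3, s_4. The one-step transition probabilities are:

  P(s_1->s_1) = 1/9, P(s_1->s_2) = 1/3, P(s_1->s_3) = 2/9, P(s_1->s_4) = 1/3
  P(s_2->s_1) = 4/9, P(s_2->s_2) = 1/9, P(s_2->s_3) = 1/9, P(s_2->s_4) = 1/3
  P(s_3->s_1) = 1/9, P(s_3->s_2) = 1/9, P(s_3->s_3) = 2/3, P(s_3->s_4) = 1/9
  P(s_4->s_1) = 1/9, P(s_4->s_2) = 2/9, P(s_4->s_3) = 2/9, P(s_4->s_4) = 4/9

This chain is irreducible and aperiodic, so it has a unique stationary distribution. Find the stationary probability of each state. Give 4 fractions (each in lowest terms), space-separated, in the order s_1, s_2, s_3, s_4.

The stationary distribution satisfies pi = pi * P, i.e.:
  pi_s_1 = 1/9*pi_s_1 + 4/9*pi_s_2 + 1/9*pi_s_3 + 1/9*pi_s_4
  pi_s_2 = 1/3*pi_s_1 + 1/9*pi_s_2 + 1/9*pi_s_3 + 2/9*pi_s_4
  pi_s_3 = 2/9*pi_s_1 + 1/9*pi_s_2 + 2/3*pi_s_3 + 2/9*pi_s_4
  pi_s_4 = 1/3*pi_s_1 + 1/3*pi_s_2 + 1/9*pi_s_3 + 4/9*pi_s_4
with normalization: pi_s_1 + pi_s_2 + pi_s_3 + pi_s_4 = 1.

Using the first 3 balance equations plus normalization, the linear system A*pi = b is:
  [-8/9, 4/9, 1/9, 1/9] . pi = 0
  [1/3, -8/9, 1/9, 2/9] . pi = 0
  [2/9, 1/9, -1/3, 2/9] . pi = 0
  [1, 1, 1, 1] . pi = 1

Solving yields:
  pi_s_1 = 73/426
  pi_s_2 = 77/426
  pi_s_3 = 155/426
  pi_s_4 = 121/426

Verification (pi * P):
  73/426*1/9 + 77/426*4/9 + 155/426*1/9 + 121/426*1/9 = 73/426 = pi_s_1  (ok)
  73/426*1/3 + 77/426*1/9 + 155/426*1/9 + 121/426*2/9 = 77/426 = pi_s_2  (ok)
  73/426*2/9 + 77/426*1/9 + 155/426*2/3 + 121/426*2/9 = 155/426 = pi_s_3  (ok)
  73/426*1/3 + 77/426*1/3 + 155/426*1/9 + 121/426*4/9 = 121/426 = pi_s_4  (ok)

Answer: 73/426 77/426 155/426 121/426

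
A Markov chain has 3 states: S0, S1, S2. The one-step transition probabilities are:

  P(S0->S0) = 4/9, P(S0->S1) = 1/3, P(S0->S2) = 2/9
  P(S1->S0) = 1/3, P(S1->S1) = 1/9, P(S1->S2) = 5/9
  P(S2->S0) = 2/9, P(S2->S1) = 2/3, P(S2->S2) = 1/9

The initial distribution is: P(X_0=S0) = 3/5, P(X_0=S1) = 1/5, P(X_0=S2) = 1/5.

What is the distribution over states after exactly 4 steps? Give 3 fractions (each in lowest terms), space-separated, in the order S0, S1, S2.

Propagating the distribution step by step (d_{t+1} = d_t * P):
d_0 = (S0=3/5, S1=1/5, S2=1/5)
  d_1[S0] = 3/5*4/9 + 1/5*1/3 + 1/5*2/9 = 17/45
  d_1[S1] = 3/5*1/3 + 1/5*1/9 + 1/5*2/3 = 16/45
  d_1[S2] = 3/5*2/9 + 1/5*5/9 + 1/5*1/9 = 4/15
d_1 = (S0=17/45, S1=16/45, S2=4/15)
  d_2[S0] = 17/45*4/9 + 16/45*1/3 + 4/15*2/9 = 28/81
  d_2[S1] = 17/45*1/3 + 16/45*1/9 + 4/15*2/3 = 139/405
  d_2[S2] = 17/45*2/9 + 16/45*5/9 + 4/15*1/9 = 14/45
d_2 = (S0=28/81, S1=139/405, S2=14/45)
  d_3[S0] = 28/81*4/9 + 139/405*1/3 + 14/45*2/9 = 1229/3645
  d_3[S1] = 28/81*1/3 + 139/405*1/9 + 14/45*2/3 = 263/729
  d_3[S2] = 28/81*2/9 + 139/405*5/9 + 14/45*1/9 = 367/1215
d_3 = (S0=1229/3645, S1=263/729, S2=367/1215)
  d_4[S0] = 1229/3645*4/9 + 263/729*1/3 + 367/1215*2/9 = 11063/32805
  d_4[S1] = 1229/3645*1/3 + 263/729*1/9 + 367/1215*2/3 = 11608/32805
  d_4[S2] = 1229/3645*2/9 + 263/729*5/9 + 367/1215*1/9 = 1126/3645
d_4 = (S0=11063/32805, S1=11608/32805, S2=1126/3645)

Answer: 11063/32805 11608/32805 1126/3645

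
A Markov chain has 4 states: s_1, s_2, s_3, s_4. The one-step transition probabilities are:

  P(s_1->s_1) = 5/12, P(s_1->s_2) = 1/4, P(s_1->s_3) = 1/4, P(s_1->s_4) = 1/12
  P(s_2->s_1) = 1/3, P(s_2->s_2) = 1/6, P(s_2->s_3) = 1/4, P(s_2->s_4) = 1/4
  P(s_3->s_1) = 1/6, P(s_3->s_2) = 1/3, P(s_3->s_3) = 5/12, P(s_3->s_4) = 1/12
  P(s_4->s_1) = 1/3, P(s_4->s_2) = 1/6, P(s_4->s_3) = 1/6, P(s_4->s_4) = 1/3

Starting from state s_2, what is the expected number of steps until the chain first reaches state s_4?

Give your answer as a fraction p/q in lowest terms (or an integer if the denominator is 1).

Answer: 330/49

Derivation:
Let h_i = expected steps to first reach s_4 from state i.
Boundary: h_s_4 = 0.
First-step equations for the other states:
  h_s_1 = 1 + 5/12*h_s_1 + 1/4*h_s_2 + 1/4*h_s_3 + 1/12*h_s_4
  h_s_2 = 1 + 1/3*h_s_1 + 1/6*h_s_2 + 1/4*h_s_3 + 1/4*h_s_4
  h_s_3 = 1 + 1/6*h_s_1 + 1/3*h_s_2 + 5/12*h_s_3 + 1/12*h_s_4

Substituting h_s_4 = 0 and rearranging gives the linear system (I - Q) h = 1:
  [7/12, -1/4, -1/4] . (h_s_1, h_s_2, h_s_3) = 1
  [-1/3, 5/6, -1/4] . (h_s_1, h_s_2, h_s_3) = 1
  [-1/6, -1/3, 7/12] . (h_s_1, h_s_2, h_s_3) = 1

Solving yields:
  h_s_1 = 390/49
  h_s_2 = 330/49
  h_s_3 = 384/49

Starting state is s_2, so the expected hitting time is h_s_2 = 330/49.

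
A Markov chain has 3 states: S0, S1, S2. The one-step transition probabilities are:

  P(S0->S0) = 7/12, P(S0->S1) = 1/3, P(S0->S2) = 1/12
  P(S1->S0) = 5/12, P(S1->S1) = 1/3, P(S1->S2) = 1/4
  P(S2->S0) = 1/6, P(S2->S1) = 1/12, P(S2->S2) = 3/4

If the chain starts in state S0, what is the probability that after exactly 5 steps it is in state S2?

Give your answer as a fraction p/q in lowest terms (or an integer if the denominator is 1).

Computing P^5 by repeated multiplication:
P^1 =
  S0: [7/12, 1/3, 1/12]
  S1: [5/12, 1/3, 1/4]
  S2: [1/6, 1/12, 3/4]
P^2 =
  S0: [71/144, 5/16, 7/36]
  S1: [61/144, 13/48, 11/36]
  S2: [37/144, 7/48, 43/72]
P^3 =
  S0: [389/864, 41/144, 229/864]
  S1: [355/864, 37/144, 287/864]
  S2: [67/216, 53/288, 437/864]
P^4 =
  S0: [4411/10368, 923/3456, 797/2592]
  S1: [4169/10368, 865/3456, 901/2592]
  S2: [3545/10368, 715/3456, 2339/5184]
P^5 =
  S0: [25549/62208, 2659/10368, 20705/62208]
  S1: [24683/62208, 2555/10368, 22195/62208]
  S2: [1403/3888, 4573/20736, 26041/62208]

(P^5)[S0 -> S2] = 20705/62208

Answer: 20705/62208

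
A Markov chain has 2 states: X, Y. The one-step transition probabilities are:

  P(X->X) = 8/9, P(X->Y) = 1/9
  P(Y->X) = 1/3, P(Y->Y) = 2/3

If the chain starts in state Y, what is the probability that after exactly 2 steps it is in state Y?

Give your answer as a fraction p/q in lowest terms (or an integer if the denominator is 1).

Answer: 13/27

Derivation:
Computing P^2 by repeated multiplication:
P^1 =
  X: [8/9, 1/9]
  Y: [1/3, 2/3]
P^2 =
  X: [67/81, 14/81]
  Y: [14/27, 13/27]

(P^2)[Y -> Y] = 13/27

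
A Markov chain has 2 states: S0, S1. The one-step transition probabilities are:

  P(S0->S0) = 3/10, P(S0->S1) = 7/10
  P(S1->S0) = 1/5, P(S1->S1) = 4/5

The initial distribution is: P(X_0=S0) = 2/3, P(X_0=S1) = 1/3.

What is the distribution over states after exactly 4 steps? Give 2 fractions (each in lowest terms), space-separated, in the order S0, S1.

Propagating the distribution step by step (d_{t+1} = d_t * P):
d_0 = (S0=2/3, S1=1/3)
  d_1[S0] = 2/3*3/10 + 1/3*1/5 = 4/15
  d_1[S1] = 2/3*7/10 + 1/3*4/5 = 11/15
d_1 = (S0=4/15, S1=11/15)
  d_2[S0] = 4/15*3/10 + 11/15*1/5 = 17/75
  d_2[S1] = 4/15*7/10 + 11/15*4/5 = 58/75
d_2 = (S0=17/75, S1=58/75)
  d_3[S0] = 17/75*3/10 + 58/75*1/5 = 167/750
  d_3[S1] = 17/75*7/10 + 58/75*4/5 = 583/750
d_3 = (S0=167/750, S1=583/750)
  d_4[S0] = 167/750*3/10 + 583/750*1/5 = 1667/7500
  d_4[S1] = 167/750*7/10 + 583/750*4/5 = 5833/7500
d_4 = (S0=1667/7500, S1=5833/7500)

Answer: 1667/7500 5833/7500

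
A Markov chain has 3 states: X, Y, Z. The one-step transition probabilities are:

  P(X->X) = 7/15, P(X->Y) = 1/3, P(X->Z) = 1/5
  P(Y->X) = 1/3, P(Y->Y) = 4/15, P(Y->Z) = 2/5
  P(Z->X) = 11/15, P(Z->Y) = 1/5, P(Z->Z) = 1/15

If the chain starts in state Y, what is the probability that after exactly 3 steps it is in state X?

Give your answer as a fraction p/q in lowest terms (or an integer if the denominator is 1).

Answer: 1637/3375

Derivation:
Computing P^3 by repeated multiplication:
P^1 =
  X: [7/15, 1/3, 1/5]
  Y: [1/3, 4/15, 2/5]
  Z: [11/15, 1/5, 1/15]
P^2 =
  X: [107/225, 64/225, 6/25]
  Y: [121/225, 59/225, 1/5]
  Z: [103/225, 14/45, 52/225]
P^3 =
  X: [1663/3375, 953/3375, 253/1125]
  Y: [1637/3375, 976/3375, 254/1125]
  Z: [1643/3375, 317/1125, 781/3375]

(P^3)[Y -> X] = 1637/3375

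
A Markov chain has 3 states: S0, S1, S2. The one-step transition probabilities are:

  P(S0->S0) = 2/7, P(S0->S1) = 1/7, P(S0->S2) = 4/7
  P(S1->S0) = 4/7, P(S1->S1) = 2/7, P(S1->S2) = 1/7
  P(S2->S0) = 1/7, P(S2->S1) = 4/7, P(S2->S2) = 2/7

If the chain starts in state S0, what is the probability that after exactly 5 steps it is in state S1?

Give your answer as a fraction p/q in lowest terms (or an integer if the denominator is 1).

Computing P^5 by repeated multiplication:
P^1 =
  S0: [2/7, 1/7, 4/7]
  S1: [4/7, 2/7, 1/7]
  S2: [1/7, 4/7, 2/7]
P^2 =
  S0: [12/49, 20/49, 17/49]
  S1: [17/49, 12/49, 20/49]
  S2: [20/49, 17/49, 12/49]
P^3 =
  S0: [121/343, 120/343, 102/343]
  S1: [102/343, 121/343, 120/343]
  S2: [120/343, 102/343, 121/343]
P^4 =
  S0: [824/2401, 769/2401, 808/2401]
  S1: [808/2401, 824/2401, 769/2401]
  S2: [769/2401, 808/2401, 824/2401]
P^5 =
  S0: [5532/16807, 5594/16807, 5681/16807]
  S1: [5681/16807, 5532/16807, 5594/16807]
  S2: [5594/16807, 5681/16807, 5532/16807]

(P^5)[S0 -> S1] = 5594/16807

Answer: 5594/16807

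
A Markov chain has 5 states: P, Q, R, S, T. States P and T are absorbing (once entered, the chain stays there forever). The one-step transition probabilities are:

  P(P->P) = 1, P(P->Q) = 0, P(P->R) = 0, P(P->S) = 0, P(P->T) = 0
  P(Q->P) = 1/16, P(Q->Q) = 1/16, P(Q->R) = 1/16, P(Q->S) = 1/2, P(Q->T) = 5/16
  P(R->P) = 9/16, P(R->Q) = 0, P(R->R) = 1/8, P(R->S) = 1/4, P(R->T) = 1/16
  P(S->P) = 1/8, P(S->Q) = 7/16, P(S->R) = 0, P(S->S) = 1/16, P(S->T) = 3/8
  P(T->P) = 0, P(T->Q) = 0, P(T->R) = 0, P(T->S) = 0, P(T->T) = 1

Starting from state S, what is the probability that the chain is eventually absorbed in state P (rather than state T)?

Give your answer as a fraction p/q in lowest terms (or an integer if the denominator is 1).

Let a_i = P(absorbed in P | start in state i).
Boundary conditions: a_P = 1, a_T = 0.
For each transient state i, a_i = sum_j P(i->j) * a_j:
  a_Q = 1/16*a_P + 1/16*a_Q + 1/16*a_R + 1/2*a_S + 5/16*a_T
  a_R = 9/16*a_P + 0*a_Q + 1/8*a_R + 1/4*a_S + 1/16*a_T
  a_S = 1/8*a_P + 7/16*a_Q + 0*a_R + 1/16*a_S + 3/8*a_T

Substituting a_P = 1 and a_T = 0, rearrange to (I - Q) a = r where r[i] = P(i -> P):
  [15/16, -1/16, -1/2] . (a_Q, a_R, a_S) = 1/16
  [0, 7/8, -1/4] . (a_Q, a_R, a_S) = 9/16
  [-7/16, 0, 15/16] . (a_Q, a_R, a_S) = 1/8

Solving yields:
  a_Q = 577/2338
  a_R = 1669/2338
  a_S = 83/334

Starting state is S, so the absorption probability is a_S = 83/334.

Answer: 83/334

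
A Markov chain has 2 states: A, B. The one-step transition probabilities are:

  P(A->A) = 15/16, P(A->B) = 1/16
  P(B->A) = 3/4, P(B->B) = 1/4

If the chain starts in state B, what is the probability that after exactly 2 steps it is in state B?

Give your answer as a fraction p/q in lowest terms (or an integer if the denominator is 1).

Computing P^2 by repeated multiplication:
P^1 =
  A: [15/16, 1/16]
  B: [3/4, 1/4]
P^2 =
  A: [237/256, 19/256]
  B: [57/64, 7/64]

(P^2)[B -> B] = 7/64

Answer: 7/64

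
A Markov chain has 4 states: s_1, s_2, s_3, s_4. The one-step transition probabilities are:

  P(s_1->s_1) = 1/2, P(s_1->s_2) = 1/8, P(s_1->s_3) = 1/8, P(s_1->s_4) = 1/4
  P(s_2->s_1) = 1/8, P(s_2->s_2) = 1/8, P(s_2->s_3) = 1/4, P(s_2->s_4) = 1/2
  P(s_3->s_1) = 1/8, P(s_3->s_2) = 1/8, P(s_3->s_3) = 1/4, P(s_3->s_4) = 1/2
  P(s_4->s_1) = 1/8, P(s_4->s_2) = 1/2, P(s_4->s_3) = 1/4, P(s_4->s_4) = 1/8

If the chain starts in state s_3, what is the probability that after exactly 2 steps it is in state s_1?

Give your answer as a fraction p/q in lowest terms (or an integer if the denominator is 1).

Computing P^2 by repeated multiplication:
P^1 =
  s_1: [1/2, 1/8, 1/8, 1/4]
  s_2: [1/8, 1/8, 1/4, 1/2]
  s_3: [1/8, 1/8, 1/4, 1/2]
  s_4: [1/8, 1/2, 1/4, 1/8]
P^2 =
  s_1: [5/16, 7/32, 3/16, 9/32]
  s_2: [11/64, 5/16, 15/64, 9/32]
  s_3: [11/64, 5/16, 15/64, 9/32]
  s_4: [11/64, 11/64, 15/64, 27/64]

(P^2)[s_3 -> s_1] = 11/64

Answer: 11/64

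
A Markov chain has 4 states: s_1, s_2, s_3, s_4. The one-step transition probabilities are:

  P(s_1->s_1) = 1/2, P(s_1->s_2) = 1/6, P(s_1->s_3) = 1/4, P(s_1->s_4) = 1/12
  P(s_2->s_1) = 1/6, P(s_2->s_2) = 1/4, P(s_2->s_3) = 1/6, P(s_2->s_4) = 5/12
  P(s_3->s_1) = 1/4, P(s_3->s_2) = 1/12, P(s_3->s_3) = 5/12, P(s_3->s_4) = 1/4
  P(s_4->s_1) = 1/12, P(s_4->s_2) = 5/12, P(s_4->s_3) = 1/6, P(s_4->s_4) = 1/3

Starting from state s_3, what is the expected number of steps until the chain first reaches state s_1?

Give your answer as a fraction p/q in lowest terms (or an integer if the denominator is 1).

Answer: 408/73

Derivation:
Let h_i = expected steps to first reach s_1 from state i.
Boundary: h_s_1 = 0.
First-step equations for the other states:
  h_s_2 = 1 + 1/6*h_s_1 + 1/4*h_s_2 + 1/6*h_s_3 + 5/12*h_s_4
  h_s_3 = 1 + 1/4*h_s_1 + 1/12*h_s_2 + 5/12*h_s_3 + 1/4*h_s_4
  h_s_4 = 1 + 1/12*h_s_1 + 5/12*h_s_2 + 1/6*h_s_3 + 1/3*h_s_4

Substituting h_s_1 = 0 and rearranging gives the linear system (I - Q) h = 1:
  [3/4, -1/6, -5/12] . (h_s_2, h_s_3, h_s_4) = 1
  [-1/12, 7/12, -1/4] . (h_s_2, h_s_3, h_s_4) = 1
  [-5/12, -1/6, 2/3] . (h_s_2, h_s_3, h_s_4) = 1

Solving yields:
  h_s_2 = 468/73
  h_s_3 = 408/73
  h_s_4 = 504/73

Starting state is s_3, so the expected hitting time is h_s_3 = 408/73.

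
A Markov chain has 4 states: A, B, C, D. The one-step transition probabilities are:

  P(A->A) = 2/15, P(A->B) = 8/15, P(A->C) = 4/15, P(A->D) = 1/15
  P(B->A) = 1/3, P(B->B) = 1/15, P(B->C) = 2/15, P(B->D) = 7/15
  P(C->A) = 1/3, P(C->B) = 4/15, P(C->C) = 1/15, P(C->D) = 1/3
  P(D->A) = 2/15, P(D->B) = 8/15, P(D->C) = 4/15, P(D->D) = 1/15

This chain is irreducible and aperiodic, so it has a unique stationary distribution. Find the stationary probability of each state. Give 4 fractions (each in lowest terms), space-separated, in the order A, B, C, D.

The stationary distribution satisfies pi = pi * P, i.e.:
  pi_A = 2/15*pi_A + 1/3*pi_B + 1/3*pi_C + 2/15*pi_D
  pi_B = 8/15*pi_A + 1/15*pi_B + 4/15*pi_C + 8/15*pi_D
  pi_C = 4/15*pi_A + 2/15*pi_B + 1/15*pi_C + 4/15*pi_D
  pi_D = 1/15*pi_A + 7/15*pi_B + 1/3*pi_C + 1/15*pi_D
with normalization: pi_A + pi_B + pi_C + pi_D = 1.

Using the first 3 balance equations plus normalization, the linear system A*pi = b is:
  [-13/15, 1/3, 1/3, 2/15] . pi = 0
  [8/15, -14/15, 4/15, 8/15] . pi = 0
  [4/15, 2/15, -14/15, 4/15] . pi = 0
  [1, 1, 1, 1] . pi = 1

Solving yields:
  pi_A = 344/1455
  pi_B = 32/97
  pi_C = 18/97
  pi_D = 361/1455

Verification (pi * P):
  344/1455*2/15 + 32/97*1/3 + 18/97*1/3 + 361/1455*2/15 = 344/1455 = pi_A  (ok)
  344/1455*8/15 + 32/97*1/15 + 18/97*4/15 + 361/1455*8/15 = 32/97 = pi_B  (ok)
  344/1455*4/15 + 32/97*2/15 + 18/97*1/15 + 361/1455*4/15 = 18/97 = pi_C  (ok)
  344/1455*1/15 + 32/97*7/15 + 18/97*1/3 + 361/1455*1/15 = 361/1455 = pi_D  (ok)

Answer: 344/1455 32/97 18/97 361/1455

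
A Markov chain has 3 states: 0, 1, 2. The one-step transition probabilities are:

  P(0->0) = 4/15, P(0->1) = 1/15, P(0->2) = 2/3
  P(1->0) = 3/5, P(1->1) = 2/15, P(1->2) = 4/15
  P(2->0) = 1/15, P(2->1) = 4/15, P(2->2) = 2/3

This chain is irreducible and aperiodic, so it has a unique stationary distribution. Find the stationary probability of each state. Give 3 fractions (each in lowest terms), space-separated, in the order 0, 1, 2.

Answer: 49/228 15/76 67/114

Derivation:
The stationary distribution satisfies pi = pi * P, i.e.:
  pi_0 = 4/15*pi_0 + 3/5*pi_1 + 1/15*pi_2
  pi_1 = 1/15*pi_0 + 2/15*pi_1 + 4/15*pi_2
  pi_2 = 2/3*pi_0 + 4/15*pi_1 + 2/3*pi_2
with normalization: pi_0 + pi_1 + pi_2 = 1.

Using the first 2 balance equations plus normalization, the linear system A*pi = b is:
  [-11/15, 3/5, 1/15] . pi = 0
  [1/15, -13/15, 4/15] . pi = 0
  [1, 1, 1] . pi = 1

Solving yields:
  pi_0 = 49/228
  pi_1 = 15/76
  pi_2 = 67/114

Verification (pi * P):
  49/228*4/15 + 15/76*3/5 + 67/114*1/15 = 49/228 = pi_0  (ok)
  49/228*1/15 + 15/76*2/15 + 67/114*4/15 = 15/76 = pi_1  (ok)
  49/228*2/3 + 15/76*4/15 + 67/114*2/3 = 67/114 = pi_2  (ok)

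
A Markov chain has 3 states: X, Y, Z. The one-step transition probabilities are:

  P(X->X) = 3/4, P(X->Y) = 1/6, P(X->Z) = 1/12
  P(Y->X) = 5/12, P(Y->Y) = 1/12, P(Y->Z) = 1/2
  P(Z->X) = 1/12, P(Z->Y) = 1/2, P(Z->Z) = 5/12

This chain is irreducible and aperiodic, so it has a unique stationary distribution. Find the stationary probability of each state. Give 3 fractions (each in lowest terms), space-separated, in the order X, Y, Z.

Answer: 41/84 5/21 23/84

Derivation:
The stationary distribution satisfies pi = pi * P, i.e.:
  pi_X = 3/4*pi_X + 5/12*pi_Y + 1/12*pi_Z
  pi_Y = 1/6*pi_X + 1/12*pi_Y + 1/2*pi_Z
  pi_Z = 1/12*pi_X + 1/2*pi_Y + 5/12*pi_Z
with normalization: pi_X + pi_Y + pi_Z = 1.

Using the first 2 balance equations plus normalization, the linear system A*pi = b is:
  [-1/4, 5/12, 1/12] . pi = 0
  [1/6, -11/12, 1/2] . pi = 0
  [1, 1, 1] . pi = 1

Solving yields:
  pi_X = 41/84
  pi_Y = 5/21
  pi_Z = 23/84

Verification (pi * P):
  41/84*3/4 + 5/21*5/12 + 23/84*1/12 = 41/84 = pi_X  (ok)
  41/84*1/6 + 5/21*1/12 + 23/84*1/2 = 5/21 = pi_Y  (ok)
  41/84*1/12 + 5/21*1/2 + 23/84*5/12 = 23/84 = pi_Z  (ok)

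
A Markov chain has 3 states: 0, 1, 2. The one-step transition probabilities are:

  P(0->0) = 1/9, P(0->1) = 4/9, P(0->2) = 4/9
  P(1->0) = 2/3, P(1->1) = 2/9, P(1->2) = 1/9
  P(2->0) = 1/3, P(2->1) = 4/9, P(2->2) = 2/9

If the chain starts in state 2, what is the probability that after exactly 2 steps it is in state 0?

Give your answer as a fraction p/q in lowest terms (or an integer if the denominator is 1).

Computing P^2 by repeated multiplication:
P^1 =
  0: [1/9, 4/9, 4/9]
  1: [2/3, 2/9, 1/9]
  2: [1/3, 4/9, 2/9]
P^2 =
  0: [37/81, 28/81, 16/81]
  1: [7/27, 32/81, 28/81]
  2: [11/27, 28/81, 20/81]

(P^2)[2 -> 0] = 11/27

Answer: 11/27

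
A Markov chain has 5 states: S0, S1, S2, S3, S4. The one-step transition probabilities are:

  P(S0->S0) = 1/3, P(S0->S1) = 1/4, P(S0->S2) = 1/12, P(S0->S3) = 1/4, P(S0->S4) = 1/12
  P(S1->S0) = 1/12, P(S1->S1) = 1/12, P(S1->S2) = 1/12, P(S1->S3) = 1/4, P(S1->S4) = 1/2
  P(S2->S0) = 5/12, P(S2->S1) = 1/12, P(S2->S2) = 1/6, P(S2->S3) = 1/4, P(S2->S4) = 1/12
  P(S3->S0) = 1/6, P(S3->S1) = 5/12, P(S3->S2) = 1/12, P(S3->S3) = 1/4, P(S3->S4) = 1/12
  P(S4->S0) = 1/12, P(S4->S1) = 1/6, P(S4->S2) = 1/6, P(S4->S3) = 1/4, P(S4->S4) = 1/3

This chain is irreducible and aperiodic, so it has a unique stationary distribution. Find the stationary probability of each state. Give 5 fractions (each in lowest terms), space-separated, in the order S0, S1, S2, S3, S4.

Answer: 1095/5804 631/2902 325/2902 1/4 673/2902

Derivation:
The stationary distribution satisfies pi = pi * P, i.e.:
  pi_S0 = 1/3*pi_S0 + 1/12*pi_S1 + 5/12*pi_S2 + 1/6*pi_S3 + 1/12*pi_S4
  pi_S1 = 1/4*pi_S0 + 1/12*pi_S1 + 1/12*pi_S2 + 5/12*pi_S3 + 1/6*pi_S4
  pi_S2 = 1/12*pi_S0 + 1/12*pi_S1 + 1/6*pi_S2 + 1/12*pi_S3 + 1/6*pi_S4
  pi_S3 = 1/4*pi_S0 + 1/4*pi_S1 + 1/4*pi_S2 + 1/4*pi_S3 + 1/4*pi_S4
  pi_S4 = 1/12*pi_S0 + 1/2*pi_S1 + 1/12*pi_S2 + 1/12*pi_S3 + 1/3*pi_S4
with normalization: pi_S0 + pi_S1 + pi_S2 + pi_S3 + pi_S4 = 1.

Using the first 4 balance equations plus normalization, the linear system A*pi = b is:
  [-2/3, 1/12, 5/12, 1/6, 1/12] . pi = 0
  [1/4, -11/12, 1/12, 5/12, 1/6] . pi = 0
  [1/12, 1/12, -5/6, 1/12, 1/6] . pi = 0
  [1/4, 1/4, 1/4, -3/4, 1/4] . pi = 0
  [1, 1, 1, 1, 1] . pi = 1

Solving yields:
  pi_S0 = 1095/5804
  pi_S1 = 631/2902
  pi_S2 = 325/2902
  pi_S3 = 1/4
  pi_S4 = 673/2902

Verification (pi * P):
  1095/5804*1/3 + 631/2902*1/12 + 325/2902*5/12 + 1/4*1/6 + 673/2902*1/12 = 1095/5804 = pi_S0  (ok)
  1095/5804*1/4 + 631/2902*1/12 + 325/2902*1/12 + 1/4*5/12 + 673/2902*1/6 = 631/2902 = pi_S1  (ok)
  1095/5804*1/12 + 631/2902*1/12 + 325/2902*1/6 + 1/4*1/12 + 673/2902*1/6 = 325/2902 = pi_S2  (ok)
  1095/5804*1/4 + 631/2902*1/4 + 325/2902*1/4 + 1/4*1/4 + 673/2902*1/4 = 1/4 = pi_S3  (ok)
  1095/5804*1/12 + 631/2902*1/2 + 325/2902*1/12 + 1/4*1/12 + 673/2902*1/3 = 673/2902 = pi_S4  (ok)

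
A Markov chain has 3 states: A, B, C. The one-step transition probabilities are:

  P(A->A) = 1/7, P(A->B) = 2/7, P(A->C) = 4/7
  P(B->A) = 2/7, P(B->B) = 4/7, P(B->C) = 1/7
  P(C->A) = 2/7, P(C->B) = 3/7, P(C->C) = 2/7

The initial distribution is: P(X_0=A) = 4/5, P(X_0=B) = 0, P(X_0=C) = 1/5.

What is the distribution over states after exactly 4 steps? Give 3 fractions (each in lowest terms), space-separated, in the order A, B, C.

Answer: 3004/12005 1100/2401 3501/12005

Derivation:
Propagating the distribution step by step (d_{t+1} = d_t * P):
d_0 = (A=4/5, B=0, C=1/5)
  d_1[A] = 4/5*1/7 + 0*2/7 + 1/5*2/7 = 6/35
  d_1[B] = 4/5*2/7 + 0*4/7 + 1/5*3/7 = 11/35
  d_1[C] = 4/5*4/7 + 0*1/7 + 1/5*2/7 = 18/35
d_1 = (A=6/35, B=11/35, C=18/35)
  d_2[A] = 6/35*1/7 + 11/35*2/7 + 18/35*2/7 = 64/245
  d_2[B] = 6/35*2/7 + 11/35*4/7 + 18/35*3/7 = 22/49
  d_2[C] = 6/35*4/7 + 11/35*1/7 + 18/35*2/7 = 71/245
d_2 = (A=64/245, B=22/49, C=71/245)
  d_3[A] = 64/245*1/7 + 22/49*2/7 + 71/245*2/7 = 426/1715
  d_3[B] = 64/245*2/7 + 22/49*4/7 + 71/245*3/7 = 781/1715
  d_3[C] = 64/245*4/7 + 22/49*1/7 + 71/245*2/7 = 508/1715
d_3 = (A=426/1715, B=781/1715, C=508/1715)
  d_4[A] = 426/1715*1/7 + 781/1715*2/7 + 508/1715*2/7 = 3004/12005
  d_4[B] = 426/1715*2/7 + 781/1715*4/7 + 508/1715*3/7 = 1100/2401
  d_4[C] = 426/1715*4/7 + 781/1715*1/7 + 508/1715*2/7 = 3501/12005
d_4 = (A=3004/12005, B=1100/2401, C=3501/12005)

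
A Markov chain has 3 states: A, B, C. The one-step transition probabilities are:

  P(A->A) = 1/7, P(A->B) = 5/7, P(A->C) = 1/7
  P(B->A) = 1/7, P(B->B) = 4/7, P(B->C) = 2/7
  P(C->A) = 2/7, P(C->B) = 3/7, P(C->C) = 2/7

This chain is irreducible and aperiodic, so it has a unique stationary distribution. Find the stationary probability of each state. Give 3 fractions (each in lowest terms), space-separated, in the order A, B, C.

The stationary distribution satisfies pi = pi * P, i.e.:
  pi_A = 1/7*pi_A + 1/7*pi_B + 2/7*pi_C
  pi_B = 5/7*pi_A + 4/7*pi_B + 3/7*pi_C
  pi_C = 1/7*pi_A + 2/7*pi_B + 2/7*pi_C
with normalization: pi_A + pi_B + pi_C = 1.

Using the first 2 balance equations plus normalization, the linear system A*pi = b is:
  [-6/7, 1/7, 2/7] . pi = 0
  [5/7, -3/7, 3/7] . pi = 0
  [1, 1, 1] . pi = 1

Solving yields:
  pi_A = 9/50
  pi_B = 14/25
  pi_C = 13/50

Verification (pi * P):
  9/50*1/7 + 14/25*1/7 + 13/50*2/7 = 9/50 = pi_A  (ok)
  9/50*5/7 + 14/25*4/7 + 13/50*3/7 = 14/25 = pi_B  (ok)
  9/50*1/7 + 14/25*2/7 + 13/50*2/7 = 13/50 = pi_C  (ok)

Answer: 9/50 14/25 13/50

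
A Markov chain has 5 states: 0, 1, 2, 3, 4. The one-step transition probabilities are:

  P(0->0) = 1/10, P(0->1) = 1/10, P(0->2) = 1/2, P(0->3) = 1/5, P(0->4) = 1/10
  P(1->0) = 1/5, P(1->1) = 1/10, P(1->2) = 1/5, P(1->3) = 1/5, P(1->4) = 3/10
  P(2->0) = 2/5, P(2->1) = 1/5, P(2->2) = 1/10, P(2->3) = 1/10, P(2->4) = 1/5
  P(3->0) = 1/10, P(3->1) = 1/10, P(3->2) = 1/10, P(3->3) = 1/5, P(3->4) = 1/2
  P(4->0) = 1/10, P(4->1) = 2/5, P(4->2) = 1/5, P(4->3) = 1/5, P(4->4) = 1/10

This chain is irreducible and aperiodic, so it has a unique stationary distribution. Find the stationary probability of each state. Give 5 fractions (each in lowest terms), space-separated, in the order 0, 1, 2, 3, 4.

Answer: 2459/13378 1277/6689 1443/6689 2387/13378 1546/6689

Derivation:
The stationary distribution satisfies pi = pi * P, i.e.:
  pi_0 = 1/10*pi_0 + 1/5*pi_1 + 2/5*pi_2 + 1/10*pi_3 + 1/10*pi_4
  pi_1 = 1/10*pi_0 + 1/10*pi_1 + 1/5*pi_2 + 1/10*pi_3 + 2/5*pi_4
  pi_2 = 1/2*pi_0 + 1/5*pi_1 + 1/10*pi_2 + 1/10*pi_3 + 1/5*pi_4
  pi_3 = 1/5*pi_0 + 1/5*pi_1 + 1/10*pi_2 + 1/5*pi_3 + 1/5*pi_4
  pi_4 = 1/10*pi_0 + 3/10*pi_1 + 1/5*pi_2 + 1/2*pi_3 + 1/10*pi_4
with normalization: pi_0 + pi_1 + pi_2 + pi_3 + pi_4 = 1.

Using the first 4 balance equations plus normalization, the linear system A*pi = b is:
  [-9/10, 1/5, 2/5, 1/10, 1/10] . pi = 0
  [1/10, -9/10, 1/5, 1/10, 2/5] . pi = 0
  [1/2, 1/5, -9/10, 1/10, 1/5] . pi = 0
  [1/5, 1/5, 1/10, -4/5, 1/5] . pi = 0
  [1, 1, 1, 1, 1] . pi = 1

Solving yields:
  pi_0 = 2459/13378
  pi_1 = 1277/6689
  pi_2 = 1443/6689
  pi_3 = 2387/13378
  pi_4 = 1546/6689

Verification (pi * P):
  2459/13378*1/10 + 1277/6689*1/5 + 1443/6689*2/5 + 2387/13378*1/10 + 1546/6689*1/10 = 2459/13378 = pi_0  (ok)
  2459/13378*1/10 + 1277/6689*1/10 + 1443/6689*1/5 + 2387/13378*1/10 + 1546/6689*2/5 = 1277/6689 = pi_1  (ok)
  2459/13378*1/2 + 1277/6689*1/5 + 1443/6689*1/10 + 2387/13378*1/10 + 1546/6689*1/5 = 1443/6689 = pi_2  (ok)
  2459/13378*1/5 + 1277/6689*1/5 + 1443/6689*1/10 + 2387/13378*1/5 + 1546/6689*1/5 = 2387/13378 = pi_3  (ok)
  2459/13378*1/10 + 1277/6689*3/10 + 1443/6689*1/5 + 2387/13378*1/2 + 1546/6689*1/10 = 1546/6689 = pi_4  (ok)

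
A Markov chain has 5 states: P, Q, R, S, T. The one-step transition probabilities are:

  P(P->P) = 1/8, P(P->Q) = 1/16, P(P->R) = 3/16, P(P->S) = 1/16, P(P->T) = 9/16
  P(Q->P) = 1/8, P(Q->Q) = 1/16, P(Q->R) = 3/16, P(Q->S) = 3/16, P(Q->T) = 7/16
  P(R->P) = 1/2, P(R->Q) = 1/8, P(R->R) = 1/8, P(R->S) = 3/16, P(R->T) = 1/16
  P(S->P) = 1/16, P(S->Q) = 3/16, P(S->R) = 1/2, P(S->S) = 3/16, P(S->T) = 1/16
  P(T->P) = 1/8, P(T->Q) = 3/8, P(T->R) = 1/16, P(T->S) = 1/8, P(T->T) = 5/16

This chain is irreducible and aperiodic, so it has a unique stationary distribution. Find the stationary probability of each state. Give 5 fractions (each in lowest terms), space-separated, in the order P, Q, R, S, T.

The stationary distribution satisfies pi = pi * P, i.e.:
  pi_P = 1/8*pi_P + 1/8*pi_Q + 1/2*pi_R + 1/16*pi_S + 1/8*pi_T
  pi_Q = 1/16*pi_P + 1/16*pi_Q + 1/8*pi_R + 3/16*pi_S + 3/8*pi_T
  pi_R = 3/16*pi_P + 3/16*pi_Q + 1/8*pi_R + 1/2*pi_S + 1/16*pi_T
  pi_S = 1/16*pi_P + 3/16*pi_Q + 3/16*pi_R + 3/16*pi_S + 1/8*pi_T
  pi_T = 9/16*pi_P + 7/16*pi_Q + 1/16*pi_R + 1/16*pi_S + 5/16*pi_T
with normalization: pi_P + pi_Q + pi_R + pi_S + pi_T = 1.

Using the first 4 balance equations plus normalization, the linear system A*pi = b is:
  [-7/8, 1/8, 1/2, 1/16, 1/8] . pi = 0
  [1/16, -15/16, 1/8, 3/16, 3/8] . pi = 0
  [3/16, 3/16, -7/8, 1/2, 1/16] . pi = 0
  [1/16, 3/16, 3/16, -13/16, 1/8] . pi = 0
  [1, 1, 1, 1, 1] . pi = 1

Solving yields:
  pi_P = 13721/74198
  pi_Q = 13787/74198
  pi_R = 6829/37099
  pi_S = 5404/37099
  pi_T = 11112/37099

Verification (pi * P):
  13721/74198*1/8 + 13787/74198*1/8 + 6829/37099*1/2 + 5404/37099*1/16 + 11112/37099*1/8 = 13721/74198 = pi_P  (ok)
  13721/74198*1/16 + 13787/74198*1/16 + 6829/37099*1/8 + 5404/37099*3/16 + 11112/37099*3/8 = 13787/74198 = pi_Q  (ok)
  13721/74198*3/16 + 13787/74198*3/16 + 6829/37099*1/8 + 5404/37099*1/2 + 11112/37099*1/16 = 6829/37099 = pi_R  (ok)
  13721/74198*1/16 + 13787/74198*3/16 + 6829/37099*3/16 + 5404/37099*3/16 + 11112/37099*1/8 = 5404/37099 = pi_S  (ok)
  13721/74198*9/16 + 13787/74198*7/16 + 6829/37099*1/16 + 5404/37099*1/16 + 11112/37099*5/16 = 11112/37099 = pi_T  (ok)

Answer: 13721/74198 13787/74198 6829/37099 5404/37099 11112/37099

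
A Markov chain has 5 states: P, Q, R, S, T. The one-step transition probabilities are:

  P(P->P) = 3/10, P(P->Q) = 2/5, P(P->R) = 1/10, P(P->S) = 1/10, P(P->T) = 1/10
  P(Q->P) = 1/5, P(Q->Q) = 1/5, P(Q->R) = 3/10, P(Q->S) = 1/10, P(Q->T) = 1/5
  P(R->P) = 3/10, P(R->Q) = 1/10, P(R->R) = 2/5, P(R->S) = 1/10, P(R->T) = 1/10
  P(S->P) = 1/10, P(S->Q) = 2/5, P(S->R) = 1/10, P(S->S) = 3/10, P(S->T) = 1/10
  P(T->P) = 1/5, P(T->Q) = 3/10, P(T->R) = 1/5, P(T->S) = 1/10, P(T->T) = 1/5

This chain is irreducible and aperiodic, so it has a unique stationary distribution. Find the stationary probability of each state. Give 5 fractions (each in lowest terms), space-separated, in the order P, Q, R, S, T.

The stationary distribution satisfies pi = pi * P, i.e.:
  pi_P = 3/10*pi_P + 1/5*pi_Q + 3/10*pi_R + 1/10*pi_S + 1/5*pi_T
  pi_Q = 2/5*pi_P + 1/5*pi_Q + 1/10*pi_R + 2/5*pi_S + 3/10*pi_T
  pi_R = 1/10*pi_P + 3/10*pi_Q + 2/5*pi_R + 1/10*pi_S + 1/5*pi_T
  pi_S = 1/10*pi_P + 1/10*pi_Q + 1/10*pi_R + 3/10*pi_S + 1/10*pi_T
  pi_T = 1/10*pi_P + 1/5*pi_Q + 1/10*pi_R + 1/10*pi_S + 1/5*pi_T
with normalization: pi_P + pi_Q + pi_R + pi_S + pi_T = 1.

Using the first 4 balance equations plus normalization, the linear system A*pi = b is:
  [-7/10, 1/5, 3/10, 1/10, 1/5] . pi = 0
  [2/5, -4/5, 1/10, 2/5, 3/10] . pi = 0
  [1/10, 3/10, -3/5, 1/10, 1/5] . pi = 0
  [1/10, 1/10, 1/10, -7/10, 1/10] . pi = 0
  [1, 1, 1, 1, 1] . pi = 1

Solving yields:
  pi_P = 77/328
  pi_Q = 43/164
  pi_R = 39/164
  pi_S = 1/8
  pi_T = 23/164

Verification (pi * P):
  77/328*3/10 + 43/164*1/5 + 39/164*3/10 + 1/8*1/10 + 23/164*1/5 = 77/328 = pi_P  (ok)
  77/328*2/5 + 43/164*1/5 + 39/164*1/10 + 1/8*2/5 + 23/164*3/10 = 43/164 = pi_Q  (ok)
  77/328*1/10 + 43/164*3/10 + 39/164*2/5 + 1/8*1/10 + 23/164*1/5 = 39/164 = pi_R  (ok)
  77/328*1/10 + 43/164*1/10 + 39/164*1/10 + 1/8*3/10 + 23/164*1/10 = 1/8 = pi_S  (ok)
  77/328*1/10 + 43/164*1/5 + 39/164*1/10 + 1/8*1/10 + 23/164*1/5 = 23/164 = pi_T  (ok)

Answer: 77/328 43/164 39/164 1/8 23/164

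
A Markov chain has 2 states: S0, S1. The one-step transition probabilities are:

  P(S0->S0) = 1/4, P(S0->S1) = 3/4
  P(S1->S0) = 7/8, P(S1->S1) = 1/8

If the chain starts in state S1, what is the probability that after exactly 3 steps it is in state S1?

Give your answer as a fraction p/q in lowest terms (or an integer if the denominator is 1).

Answer: 169/512

Derivation:
Computing P^3 by repeated multiplication:
P^1 =
  S0: [1/4, 3/4]
  S1: [7/8, 1/8]
P^2 =
  S0: [23/32, 9/32]
  S1: [21/64, 43/64]
P^3 =
  S0: [109/256, 147/256]
  S1: [343/512, 169/512]

(P^3)[S1 -> S1] = 169/512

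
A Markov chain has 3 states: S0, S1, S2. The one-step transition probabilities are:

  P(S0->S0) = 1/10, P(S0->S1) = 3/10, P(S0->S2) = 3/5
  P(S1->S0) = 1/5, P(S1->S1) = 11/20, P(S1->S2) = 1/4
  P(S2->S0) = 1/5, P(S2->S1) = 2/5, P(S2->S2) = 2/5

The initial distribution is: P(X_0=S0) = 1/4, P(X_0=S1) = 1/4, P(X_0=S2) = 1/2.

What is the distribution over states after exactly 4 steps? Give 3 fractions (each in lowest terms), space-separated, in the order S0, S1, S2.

Answer: 7273/40000 57483/128000 236217/640000

Derivation:
Propagating the distribution step by step (d_{t+1} = d_t * P):
d_0 = (S0=1/4, S1=1/4, S2=1/2)
  d_1[S0] = 1/4*1/10 + 1/4*1/5 + 1/2*1/5 = 7/40
  d_1[S1] = 1/4*3/10 + 1/4*11/20 + 1/2*2/5 = 33/80
  d_1[S2] = 1/4*3/5 + 1/4*1/4 + 1/2*2/5 = 33/80
d_1 = (S0=7/40, S1=33/80, S2=33/80)
  d_2[S0] = 7/40*1/10 + 33/80*1/5 + 33/80*1/5 = 73/400
  d_2[S1] = 7/40*3/10 + 33/80*11/20 + 33/80*2/5 = 711/1600
  d_2[S2] = 7/40*3/5 + 33/80*1/4 + 33/80*2/5 = 597/1600
d_2 = (S0=73/400, S1=711/1600, S2=597/1600)
  d_3[S0] = 73/400*1/10 + 711/1600*1/5 + 597/1600*1/5 = 727/4000
  d_3[S1] = 73/400*3/10 + 711/1600*11/20 + 597/1600*2/5 = 14349/32000
  d_3[S2] = 73/400*3/5 + 711/1600*1/4 + 597/1600*2/5 = 2367/6400
d_3 = (S0=727/4000, S1=14349/32000, S2=2367/6400)
  d_4[S0] = 727/4000*1/10 + 14349/32000*1/5 + 2367/6400*1/5 = 7273/40000
  d_4[S1] = 727/4000*3/10 + 14349/32000*11/20 + 2367/6400*2/5 = 57483/128000
  d_4[S2] = 727/4000*3/5 + 14349/32000*1/4 + 2367/6400*2/5 = 236217/640000
d_4 = (S0=7273/40000, S1=57483/128000, S2=236217/640000)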